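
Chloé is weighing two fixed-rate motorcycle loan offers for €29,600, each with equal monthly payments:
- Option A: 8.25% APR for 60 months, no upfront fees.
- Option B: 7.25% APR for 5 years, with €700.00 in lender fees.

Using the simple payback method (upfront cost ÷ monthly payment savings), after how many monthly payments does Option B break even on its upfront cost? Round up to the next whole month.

50 months

Option A: at 8.25% the monthly rate is 0.0068750, so the payment is 29,600 × 0.0068750 / (1 − 1.0068750^−60) = €603.73.
Option B: at 7.25% the monthly rate is 0.0060417, so the payment is 29,600 × 0.0060417 / (1 − 1.0060417^−60) = €589.61.
Monthly savings = €603.73 − €589.61 = €14.12.
Break-even = €700.00 / €14.12 = 49.58 → 50 months.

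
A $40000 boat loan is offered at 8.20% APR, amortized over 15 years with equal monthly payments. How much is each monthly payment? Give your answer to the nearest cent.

$386.89

At 8.20% the monthly rate is 0.0068333, so the payment is 40,000 × 0.0068333 / (1 − 1.0068333^−180) = $386.89.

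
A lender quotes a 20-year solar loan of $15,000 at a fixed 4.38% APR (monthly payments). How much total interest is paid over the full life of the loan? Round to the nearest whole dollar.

$7,543

At 4.38% the monthly rate is 0.0036500, so the payment is 15,000 × 0.0036500 / (1 − 1.0036500^−240) = $93.93.
Total paid = 240 × $93.93 = $22,543.20; interest = $22,543.20 − $15,000 = $7,543.20.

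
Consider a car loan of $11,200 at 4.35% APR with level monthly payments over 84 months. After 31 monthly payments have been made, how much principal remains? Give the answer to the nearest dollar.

With monthly rate i = 4.35%/12 = 0.0036250, the balance after k of n payments is P · [(1+i)^n − (1+i)^k] / [(1+i)^n − 1].
(1+0.0036250)^84 = 1.35520051 and (1+0.0036250)^31 = 1.11870505, so the balance is 11,200 × (1.35520051 − 1.11870505) / (1.35520051 − 1) = $7,457.05.

$7,457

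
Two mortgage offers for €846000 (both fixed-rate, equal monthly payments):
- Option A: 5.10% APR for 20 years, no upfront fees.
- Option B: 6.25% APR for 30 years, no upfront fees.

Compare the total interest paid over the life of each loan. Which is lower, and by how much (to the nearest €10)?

Option A: at 5.10% the monthly rate is 0.0042500, so the payment is 846,000 × 0.0042500 / (1 − 1.0042500^−240) = €5,630.07.
Total interest on Option A = 240 × €5,630.07 − €846,000 = €505,216.80.
Option B: monthly rate = 6.25%/12 = 0.0052083; payment = 846,000 × 0.0052083 / (1 − (1+0.0052083)^−360) = €5,208.97.
Total interest on Option B = 360 × €5,208.97 − €846,000 = €1,029,229.20.
Option A is lower by €524,012.40.

Option A by €524,010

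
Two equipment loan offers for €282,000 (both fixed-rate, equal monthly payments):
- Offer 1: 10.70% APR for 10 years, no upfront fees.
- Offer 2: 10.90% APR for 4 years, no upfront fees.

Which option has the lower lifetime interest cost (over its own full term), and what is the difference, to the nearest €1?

Offer 2 by €111,230

Offer 1: monthly rate = 10.7%/12 = 0.0089167; payment = 282,000 × 0.0089167 / (1 − (1+0.0089167)^−120) = €3,836.82.
Total interest on Offer 1 = 120 × €3,836.82 − €282,000 = €178,418.40.
Offer 2: at 10.90% the monthly rate is 0.0090833, so the payment is 282,000 × 0.0090833 / (1 − 1.0090833^−48) = €7,274.75.
Total interest on Offer 2 = 48 × €7,274.75 − €282,000 = €67,188.00.
Offer 2 is lower by €111,230.40.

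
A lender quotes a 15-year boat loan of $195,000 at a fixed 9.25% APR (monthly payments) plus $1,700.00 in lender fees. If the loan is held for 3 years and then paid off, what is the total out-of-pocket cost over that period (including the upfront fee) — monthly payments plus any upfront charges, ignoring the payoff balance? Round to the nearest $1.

At 9.25% the monthly rate is 0.0077083, so the payment is 195,000 × 0.0077083 / (1 − 1.0077083^−180) = $2,006.92.
Total outlay = 36 × $2,006.92 + $1,700.00 = $73,949.12.

$73,949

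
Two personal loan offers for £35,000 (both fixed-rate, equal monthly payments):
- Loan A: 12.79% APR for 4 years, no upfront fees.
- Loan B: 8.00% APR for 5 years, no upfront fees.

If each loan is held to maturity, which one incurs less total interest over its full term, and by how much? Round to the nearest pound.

Loan B by £2,315

Loan A: at 12.79% the monthly rate is 0.0106583, so the payment is 35,000 × 0.0106583 / (1 − 1.0106583^−48) = £935.32.
Total interest on Loan A = 48 × £935.32 − £35,000 = £9,895.36.
Loan B: monthly rate = 8%/12 = 0.0066667; payment = 35,000 × 0.0066667 / (1 − (1+0.0066667)^−60) = £709.67.
Total interest on Loan B = 60 × £709.67 − £35,000 = £7,580.20.
Loan B is lower by £2,315.16.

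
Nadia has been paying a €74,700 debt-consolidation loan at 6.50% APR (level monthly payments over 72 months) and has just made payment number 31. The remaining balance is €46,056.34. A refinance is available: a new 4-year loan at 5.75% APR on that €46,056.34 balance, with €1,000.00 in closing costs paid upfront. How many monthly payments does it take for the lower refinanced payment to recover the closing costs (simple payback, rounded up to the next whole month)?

6 months

Current payment = 74,700 × 6.5%/12 / (1 − (1+0.0054167)^−72) = €1,255.70.
Refinanced payment = 46,056.34 × 0.0047917 / (1 − (1+0.0047917)^−48) = €1,076.36.
Monthly savings = €1,255.70 − €1,076.36 = €179.34.
Break-even = €1,000.00 / €179.34 = 5.58 → 6 months.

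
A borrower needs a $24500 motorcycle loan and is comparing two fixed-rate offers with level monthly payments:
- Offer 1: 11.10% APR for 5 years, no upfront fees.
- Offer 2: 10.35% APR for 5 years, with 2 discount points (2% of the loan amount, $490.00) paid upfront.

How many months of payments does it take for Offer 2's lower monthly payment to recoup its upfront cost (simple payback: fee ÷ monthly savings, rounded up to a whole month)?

54 months

Offer 1: at 11.10% the monthly rate is 0.0092500, so the payment is 24,500 × 0.0092500 / (1 − 1.0092500^−60) = $533.91.
Offer 2: monthly rate = 10.35%/12 = 0.0086250; payment = 24,500 × 0.0086250 / (1 − (1+0.0086250)^−60) = $524.78.
Monthly savings = $533.91 − $524.78 = $9.13.
Break-even = $490.00 / $9.13 = 53.67 → 54 months.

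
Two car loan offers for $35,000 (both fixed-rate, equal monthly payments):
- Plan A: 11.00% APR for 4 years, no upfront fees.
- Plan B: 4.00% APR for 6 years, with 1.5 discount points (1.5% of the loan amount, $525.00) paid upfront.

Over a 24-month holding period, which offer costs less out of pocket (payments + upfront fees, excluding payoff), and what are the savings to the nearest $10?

Plan B by $8,040

Plan A: monthly rate = 11%/12 = 0.0091667; payment = 35,000 × 0.0091667 / (1 − (1+0.0091667)^−48) = $904.59.
Plan B: at 4.00% the monthly rate is 0.0033333, so the payment is 35,000 × 0.0033333 / (1 − 1.0033333^−72) = $547.58.
Over 24 months: Plan A costs 24 × $904.59 = $21,710.16; Plan B costs 24 × $547.58 + $525.00 = $13,666.92.
Plan B is cheaper by $21,710.16 − $13,666.92 = $8,043.24.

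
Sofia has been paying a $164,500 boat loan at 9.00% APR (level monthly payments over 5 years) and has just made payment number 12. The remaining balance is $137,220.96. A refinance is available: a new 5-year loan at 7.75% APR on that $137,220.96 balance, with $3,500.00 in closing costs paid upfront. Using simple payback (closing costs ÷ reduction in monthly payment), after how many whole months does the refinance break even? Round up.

Current payment = 164,500 × 9%/12 / (1 − (1+0.0075000)^−60) = $3,414.75.
Refinanced payment = 137,220.96 × 0.0064583 / (1 − (1+0.0064583)^−60) = $2,765.96.
Monthly savings = $3,414.75 − $2,765.96 = $648.79.
Break-even = $3,500.00 / $648.79 = 5.39 → 6 months.

6 months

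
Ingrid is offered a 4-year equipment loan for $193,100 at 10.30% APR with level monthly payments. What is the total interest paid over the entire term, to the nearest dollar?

At 10.30% the monthly rate is 0.0085833, so the payment is 193,100 × 0.0085833 / (1 − 1.0085833^−48) = $4,925.38.
Total paid = 48 × $4,925.38 = $236,418.24; interest = $236,418.24 − $193,100 = $43,318.24.

$43,318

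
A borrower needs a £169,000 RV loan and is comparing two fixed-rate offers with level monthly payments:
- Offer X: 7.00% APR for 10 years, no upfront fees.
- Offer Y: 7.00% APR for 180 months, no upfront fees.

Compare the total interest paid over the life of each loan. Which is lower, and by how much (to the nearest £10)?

Offer X by £37,960

Offer X: monthly rate = 7%/12 = 0.0058333; payment = 169,000 × 0.0058333 / (1 − (1+0.0058333)^−120) = £1,962.23.
Total interest on Offer X = 120 × £1,962.23 − £169,000 = £66,467.60.
Offer Y: at 7.00% the monthly rate is 0.0058333, so the payment is 169,000 × 0.0058333 / (1 − 1.0058333^−180) = £1,519.02.
Total interest on Offer Y = 180 × £1,519.02 − £169,000 = £104,423.60.
Offer X is lower by £37,956.00.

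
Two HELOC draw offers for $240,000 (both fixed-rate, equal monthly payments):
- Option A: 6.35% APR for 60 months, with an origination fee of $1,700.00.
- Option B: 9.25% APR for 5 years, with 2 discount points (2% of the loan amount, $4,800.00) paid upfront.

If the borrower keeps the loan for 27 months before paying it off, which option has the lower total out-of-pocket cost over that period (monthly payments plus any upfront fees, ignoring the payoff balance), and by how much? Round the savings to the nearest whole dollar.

Option A by $12,068

Option A: at 6.35% the monthly rate is 0.0052917, so the payment is 240,000 × 0.0052917 / (1 − 1.0052917^−60) = $4,679.03.
Option B: monthly rate = 9.25%/12 = 0.0077083; payment = 240,000 × 0.0077083 / (1 − (1+0.0077083)^−60) = $5,011.18.
Over 27 months: Option A costs 27 × $4,679.03 + $1,700.00 = $128,033.81; Option B costs 27 × $5,011.18 + $4,800.00 = $140,101.86.
Option A is cheaper by $140,101.86 − $128,033.81 = $12,068.05.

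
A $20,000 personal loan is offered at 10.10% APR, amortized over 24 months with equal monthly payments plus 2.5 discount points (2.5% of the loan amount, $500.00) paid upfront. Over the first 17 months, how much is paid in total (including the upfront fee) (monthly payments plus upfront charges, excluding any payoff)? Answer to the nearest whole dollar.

At 10.10% the monthly rate is 0.0084167, so the payment is 20,000 × 0.0084167 / (1 − 1.0084167^−24) = $923.82.
Total outlay = 17 × $923.82 + $500.00 = $16,204.94.

$16,205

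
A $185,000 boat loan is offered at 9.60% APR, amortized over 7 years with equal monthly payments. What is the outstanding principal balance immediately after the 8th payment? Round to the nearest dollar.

With monthly rate i = 9.6%/12 = 0.0080000, the balance after k of n payments is P · [(1+i)^n − (1+i)^k] / [(1+i)^n − 1].
(1+0.0080000)^84 = 1.95292110 and (1+0.0080000)^8 = 1.06582096, so the balance is 185,000 × (1.95292110 − 1.06582096) / (1.95292110 − 1) = $172,221.53.

$172,222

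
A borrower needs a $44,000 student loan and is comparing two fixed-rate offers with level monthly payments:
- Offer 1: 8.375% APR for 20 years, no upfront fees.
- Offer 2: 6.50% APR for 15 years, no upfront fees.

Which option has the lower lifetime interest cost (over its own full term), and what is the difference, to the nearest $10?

Offer 1: monthly rate = 8.375%/12 = 0.0069792; payment = 44,000 × 0.0069792 / (1 − (1+0.0069792)^−240) = $378.37.
Total interest on Offer 1 = 240 × $378.37 − $44,000 = $46,808.80.
Offer 2: at 6.50% the monthly rate is 0.0054167, so the payment is 44,000 × 0.0054167 / (1 − 1.0054167^−180) = $383.29.
Total interest on Offer 2 = 180 × $383.29 − $44,000 = $24,992.20.
Offer 2 is lower by $21,816.60.

Offer 2 by $21,820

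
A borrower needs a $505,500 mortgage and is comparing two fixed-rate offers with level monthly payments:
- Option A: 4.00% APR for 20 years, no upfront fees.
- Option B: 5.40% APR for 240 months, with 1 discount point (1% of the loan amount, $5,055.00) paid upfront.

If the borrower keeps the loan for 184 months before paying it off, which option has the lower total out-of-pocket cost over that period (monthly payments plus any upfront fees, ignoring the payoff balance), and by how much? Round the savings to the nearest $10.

Option A: monthly rate = 4%/12 = 0.0033333; payment = 505,500 × 0.0033333 / (1 − (1+0.0033333)^−240) = $3,063.23.
Option B: at 5.40% the monthly rate is 0.0045000, so the payment is 505,500 × 0.0045000 / (1 − 1.0045000^−240) = $3,448.78.
Over 184 months: Option A costs 184 × $3,063.23 = $563,634.32; Option B costs 184 × $3,448.78 + $5,055.00 = $639,630.52.
Option A is cheaper by $639,630.52 − $563,634.32 = $75,996.20.

Option A by $76,000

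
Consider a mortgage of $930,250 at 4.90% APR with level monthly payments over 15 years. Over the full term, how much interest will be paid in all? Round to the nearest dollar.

Monthly rate = 4.9%/12 = 0.0040833; payment = 930,250 × 0.0040833 / (1 − (1+0.0040833)^−180) = $7,307.99.
Total paid = 180 × $7,307.99 = $1,315,438.20; interest = $1,315,438.20 − $930,250 = $385,188.20.

$385,188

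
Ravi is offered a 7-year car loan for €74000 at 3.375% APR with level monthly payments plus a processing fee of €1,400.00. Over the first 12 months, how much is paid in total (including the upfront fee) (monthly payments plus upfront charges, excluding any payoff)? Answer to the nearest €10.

€13,280

At 3.375% the monthly rate is 0.0028125, so the payment is 74,000 × 0.0028125 / (1 − 1.0028125^−84) = €990.34.
Total outlay = 12 × €990.34 + €1,400.00 = €13,284.08.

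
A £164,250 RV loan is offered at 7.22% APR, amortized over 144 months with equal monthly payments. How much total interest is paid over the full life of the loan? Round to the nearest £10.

At 7.22% the monthly rate is 0.0060167, so the payment is 164,250 × 0.0060167 / (1 − 1.0060167^−144) = £1,708.44.
Total paid = 144 × £1,708.44 = £246,015.36; interest = £246,015.36 − £164,250 = £81,765.36.

£81,770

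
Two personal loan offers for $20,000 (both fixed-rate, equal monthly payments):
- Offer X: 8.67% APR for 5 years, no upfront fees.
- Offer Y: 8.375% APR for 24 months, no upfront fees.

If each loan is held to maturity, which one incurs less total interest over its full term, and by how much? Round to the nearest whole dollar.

Offer Y by $2,927

Offer X: monthly rate = 8.67%/12 = 0.0072250; payment = 20,000 × 0.0072250 / (1 − (1+0.0072250)^−60) = $411.97.
Total interest on Offer X = 60 × $411.97 − $20,000 = $4,718.20.
Offer Y: monthly rate = 8.375%/12 = 0.0069792; payment = 20,000 × 0.0069792 / (1 − (1+0.0069792)^−24) = $907.97.
Total interest on Offer Y = 24 × $907.97 − $20,000 = $1,791.28.
Offer Y is lower by $2,926.92.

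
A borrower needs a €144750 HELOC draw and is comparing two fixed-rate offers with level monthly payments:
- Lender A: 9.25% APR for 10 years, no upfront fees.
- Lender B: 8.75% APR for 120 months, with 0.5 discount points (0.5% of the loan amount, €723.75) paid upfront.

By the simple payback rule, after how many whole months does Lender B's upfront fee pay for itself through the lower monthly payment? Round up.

19 months

Lender A: monthly rate = 9.25%/12 = 0.0077083; payment = 144,750 × 0.0077083 / (1 − (1+0.0077083)^−120) = €1,853.27.
Lender B: monthly rate = 8.75%/12 = 0.0072917; payment = 144,750 × 0.0072917 / (1 − (1+0.0072917)^−120) = €1,814.10.
Monthly savings = €1,853.27 − €1,814.10 = €39.17.
Break-even = €723.75 / €39.17 = 18.48 → 19 months.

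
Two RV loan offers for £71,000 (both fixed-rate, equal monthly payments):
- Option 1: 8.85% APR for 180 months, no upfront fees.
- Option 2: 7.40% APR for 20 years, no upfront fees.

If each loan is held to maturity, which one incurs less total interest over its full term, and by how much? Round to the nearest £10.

Option 1 by £7,750

Option 1: at 8.85% the monthly rate is 0.0073750, so the payment is 71,000 × 0.0073750 / (1 − 1.0073750^−180) = £713.81.
Total interest on Option 1 = 180 × £713.81 − £71,000 = £57,485.80.
Option 2: at 7.40% the monthly rate is 0.0061667, so the payment is 71,000 × 0.0061667 / (1 − 1.0061667^−240) = £567.64.
Total interest on Option 2 = 240 × £567.64 − £71,000 = £65,233.60.
Option 1 is lower by £7,747.80.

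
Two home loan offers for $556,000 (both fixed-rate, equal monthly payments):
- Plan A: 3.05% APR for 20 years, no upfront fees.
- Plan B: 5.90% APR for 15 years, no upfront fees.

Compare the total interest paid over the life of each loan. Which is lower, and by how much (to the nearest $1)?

Plan A by $95,735

Plan A: at 3.05% the monthly rate is 0.0025417, so the payment is 556,000 × 0.0025417 / (1 − 1.0025417^−240) = $3,097.50.
Total interest on Plan A = 240 × $3,097.50 − $556,000 = $187,400.00.
Plan B: monthly rate = 5.9%/12 = 0.0049167; payment = 556,000 × 0.0049167 / (1 − (1+0.0049167)^−180) = $4,661.86.
Total interest on Plan B = 180 × $4,661.86 − $556,000 = $283,134.80.
Plan A is lower by $95,734.80.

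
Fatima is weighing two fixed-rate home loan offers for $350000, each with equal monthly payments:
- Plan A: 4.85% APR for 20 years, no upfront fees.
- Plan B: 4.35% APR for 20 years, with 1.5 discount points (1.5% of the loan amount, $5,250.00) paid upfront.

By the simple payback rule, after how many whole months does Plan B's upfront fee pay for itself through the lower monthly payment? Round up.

56 months

Plan A: at 4.85% the monthly rate is 0.0040417, so the payment is 350,000 × 0.0040417 / (1 − 1.0040417^−240) = $2,280.94.
Plan B: at 4.35% the monthly rate is 0.0036250, so the payment is 350,000 × 0.0036250 / (1 − 1.0036250^−240) = $2,186.03.
Monthly savings = $2,280.94 − $2,186.03 = $94.91.
Break-even = $5,250.00 / $94.91 = 55.32 → 56 months.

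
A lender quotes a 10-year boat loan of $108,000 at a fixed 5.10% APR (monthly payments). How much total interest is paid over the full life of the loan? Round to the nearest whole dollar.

At 5.10% the monthly rate is 0.0042500, so the payment is 108,000 × 0.0042500 / (1 − 1.0042500^−120) = $1,150.79.
Total paid = 120 × $1,150.79 = $138,094.80; interest = $138,094.80 − $108,000 = $30,094.80.

$30,095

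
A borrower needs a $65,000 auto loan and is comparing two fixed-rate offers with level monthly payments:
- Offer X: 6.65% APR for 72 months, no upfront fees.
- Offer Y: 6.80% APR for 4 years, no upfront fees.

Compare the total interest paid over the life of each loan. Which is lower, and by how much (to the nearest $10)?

Offer X: at 6.65% the monthly rate is 0.0055417, so the payment is 65,000 × 0.0055417 / (1 − 1.0055417^−72) = $1,097.29.
Total interest on Offer X = 72 × $1,097.29 − $65,000 = $14,004.88.
Offer Y: monthly rate = 6.8%/12 = 0.0056667; payment = 65,000 × 0.0056667 / (1 − (1+0.0056667)^−48) = $1,550.48.
Total interest on Offer Y = 48 × $1,550.48 − $65,000 = $9,423.04.
Offer Y is lower by $4,581.84.

Offer Y by $4,580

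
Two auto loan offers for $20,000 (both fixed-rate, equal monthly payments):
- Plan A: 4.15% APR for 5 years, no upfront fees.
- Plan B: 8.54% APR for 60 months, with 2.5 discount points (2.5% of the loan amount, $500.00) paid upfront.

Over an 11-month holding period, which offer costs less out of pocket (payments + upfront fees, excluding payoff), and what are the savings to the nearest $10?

Plan A by $950

Plan A: monthly rate = 4.15%/12 = 0.0034583; payment = 20,000 × 0.0034583 / (1 − (1+0.0034583)^−60) = $369.69.
Plan B: at 8.54% the monthly rate is 0.0071167, so the payment is 20,000 × 0.0071167 / (1 − 1.0071167^−60) = $410.72.
Over 11 months: Plan A costs 11 × $369.69 = $4,066.59; Plan B costs 11 × $410.72 + $500.00 = $5,017.92.
Plan A is cheaper by $5,017.92 − $4,066.59 = $951.33.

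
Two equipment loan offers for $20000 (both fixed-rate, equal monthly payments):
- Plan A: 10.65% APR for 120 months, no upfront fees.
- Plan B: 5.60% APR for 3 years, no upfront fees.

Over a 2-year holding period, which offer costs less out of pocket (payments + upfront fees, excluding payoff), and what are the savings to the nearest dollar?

Plan A: monthly rate = 10.65%/12 = 0.0088750; payment = 20,000 × 0.0088750 / (1 − (1+0.0088750)^−120) = $271.55.
Plan B: at 5.60% the monthly rate is 0.0046667, so the payment is 20,000 × 0.0046667 / (1 − 1.0046667^−36) = $604.82.
Over 24 months: Plan A costs 24 × $271.55 = $6,517.20; Plan B costs 24 × $604.82 = $14,515.68.
Plan A is cheaper by $14,515.68 − $6,517.20 = $7,998.48.

Plan A by $7,998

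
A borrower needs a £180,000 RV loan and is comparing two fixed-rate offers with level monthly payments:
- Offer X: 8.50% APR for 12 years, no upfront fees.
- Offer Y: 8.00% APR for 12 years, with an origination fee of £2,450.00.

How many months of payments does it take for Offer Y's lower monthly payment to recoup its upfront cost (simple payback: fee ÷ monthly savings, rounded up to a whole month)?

Offer X: at 8.50% the monthly rate is 0.0070833, so the payment is 180,000 × 0.0070833 / (1 − 1.0070833^−144) = £1,998.10.
Offer Y: at 8.00% the monthly rate is 0.0066667, so the payment is 180,000 × 0.0066667 / (1 − 1.0066667^−144) = £1,948.41.
Monthly savings = £1,998.10 − £1,948.41 = £49.69.
Break-even = £2,450.00 / £49.69 = 49.31 → 50 months.

50 months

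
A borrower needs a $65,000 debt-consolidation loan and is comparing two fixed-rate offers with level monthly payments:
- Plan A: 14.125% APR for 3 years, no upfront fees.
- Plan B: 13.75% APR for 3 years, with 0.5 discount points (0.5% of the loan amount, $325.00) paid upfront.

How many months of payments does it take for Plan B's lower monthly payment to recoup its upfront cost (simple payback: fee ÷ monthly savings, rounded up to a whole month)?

28 months

Plan A: at 14.125% the monthly rate is 0.0117708, so the payment is 65,000 × 0.0117708 / (1 − 1.0117708^−36) = $2,225.49.
Plan B: monthly rate = 13.75%/12 = 0.0114583; payment = 65,000 × 0.0114583 / (1 − (1+0.0114583)^−36) = $2,213.66.
Monthly savings = $2,225.49 − $2,213.66 = $11.83.
Break-even = $325.00 / $11.83 = 27.47 → 28 months.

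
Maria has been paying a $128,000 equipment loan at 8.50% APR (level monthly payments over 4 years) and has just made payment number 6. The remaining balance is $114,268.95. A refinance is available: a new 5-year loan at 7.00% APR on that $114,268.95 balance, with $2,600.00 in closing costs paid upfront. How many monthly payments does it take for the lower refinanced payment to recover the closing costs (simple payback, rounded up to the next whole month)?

3 months

Current payment = 128,000 × 8.5%/12 / (1 − (1+0.0070833)^−48) = $3,154.98.
Refinanced payment = 114,268.95 × 0.0058333 / (1 − (1+0.0058333)^−60) = $2,262.66.
Monthly savings = $3,154.98 − $2,262.66 = $892.32.
Break-even = $2,600.00 / $892.32 = 2.91 → 3 months.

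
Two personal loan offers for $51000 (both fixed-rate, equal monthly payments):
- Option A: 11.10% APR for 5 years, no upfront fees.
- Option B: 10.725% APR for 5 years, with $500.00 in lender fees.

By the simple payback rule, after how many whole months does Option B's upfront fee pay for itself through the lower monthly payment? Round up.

53 months

Option A: at 11.10% the monthly rate is 0.0092500, so the payment is 51,000 × 0.0092500 / (1 − 1.0092500^−60) = $1,111.41.
Option B: at 10.725% the monthly rate is 0.0089375, so the payment is 51,000 × 0.0089375 / (1 − 1.0089375^−60) = $1,101.88.
Monthly savings = $1,111.41 − $1,101.88 = $9.53.
Break-even = $500.00 / $9.53 = 52.47 → 53 months.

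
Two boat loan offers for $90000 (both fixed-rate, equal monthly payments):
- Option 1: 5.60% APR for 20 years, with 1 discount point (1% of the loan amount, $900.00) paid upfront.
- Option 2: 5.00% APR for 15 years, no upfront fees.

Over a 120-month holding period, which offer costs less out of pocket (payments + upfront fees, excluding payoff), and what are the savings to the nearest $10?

Option 1: monthly rate = 5.6%/12 = 0.0046667; payment = 90,000 × 0.0046667 / (1 − (1+0.0046667)^−240) = $624.19.
Option 2: monthly rate = 5%/12 = 0.0041667; payment = 90,000 × 0.0041667 / (1 − (1+0.0041667)^−180) = $711.71.
Over 120 months: Option 1 costs 120 × $624.19 + $900.00 = $75,802.80; Option 2 costs 120 × $711.71 = $85,405.20.
Option 1 is cheaper by $85,405.20 − $75,802.80 = $9,602.40.

Option 1 by $9,600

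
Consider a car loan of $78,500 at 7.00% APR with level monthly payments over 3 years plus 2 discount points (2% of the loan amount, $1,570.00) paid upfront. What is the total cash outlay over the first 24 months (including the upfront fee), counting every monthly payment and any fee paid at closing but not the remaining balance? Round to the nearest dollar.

$59,742

At 7.00% the monthly rate is 0.0058333, so the payment is 78,500 × 0.0058333 / (1 − 1.0058333^−36) = $2,423.85.
Total outlay = 24 × $2,423.85 + $1,570.00 = $59,742.40.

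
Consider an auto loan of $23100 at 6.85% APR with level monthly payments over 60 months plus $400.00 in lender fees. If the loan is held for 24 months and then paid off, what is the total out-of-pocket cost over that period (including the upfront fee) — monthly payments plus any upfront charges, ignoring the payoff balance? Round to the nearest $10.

Monthly rate = 6.85%/12 = 0.0057083; payment = 23,100 × 0.0057083 / (1 − (1+0.0057083)^−60) = $455.77.
Total outlay = 24 × $455.77 + $400.00 = $11,338.48.

$11,340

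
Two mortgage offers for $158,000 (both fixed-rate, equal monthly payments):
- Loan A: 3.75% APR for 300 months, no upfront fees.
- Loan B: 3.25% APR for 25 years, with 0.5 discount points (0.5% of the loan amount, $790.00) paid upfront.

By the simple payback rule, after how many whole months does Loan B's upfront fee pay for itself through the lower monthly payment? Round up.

19 months

Loan A: at 3.75% the monthly rate is 0.0031250, so the payment is 158,000 × 0.0031250 / (1 − 1.0031250^−300) = $812.33.
Loan B: monthly rate = 3.25%/12 = 0.0027083; payment = 158,000 × 0.0027083 / (1 − (1+0.0027083)^−300) = $769.96.
Monthly savings = $812.33 − $769.96 = $42.37.
Break-even = $790.00 / $42.37 = 18.65 → 19 months.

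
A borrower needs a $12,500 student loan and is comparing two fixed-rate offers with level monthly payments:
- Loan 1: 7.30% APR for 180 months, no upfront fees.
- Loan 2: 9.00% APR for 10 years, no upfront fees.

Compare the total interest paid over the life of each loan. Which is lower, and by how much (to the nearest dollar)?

Loan 2 by $1,602

Loan 1: monthly rate = 7.3%/12 = 0.0060833; payment = 12,500 × 0.0060833 / (1 − (1+0.0060833)^−180) = $114.46.
Total interest on Loan 1 = 180 × $114.46 − $12,500 = $8,102.80.
Loan 2: monthly rate = 9%/12 = 0.0075000; payment = 12,500 × 0.0075000 / (1 − (1+0.0075000)^−120) = $158.34.
Total interest on Loan 2 = 120 × $158.34 − $12,500 = $6,500.80.
Loan 2 is lower by $1,602.00.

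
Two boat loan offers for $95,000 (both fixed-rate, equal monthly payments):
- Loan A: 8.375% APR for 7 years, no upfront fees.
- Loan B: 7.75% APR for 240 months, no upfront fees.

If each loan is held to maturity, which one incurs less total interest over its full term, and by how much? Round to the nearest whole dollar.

Loan A: monthly rate = 8.375%/12 = 0.0069792; payment = 95,000 × 0.0069792 / (1 − (1+0.0069792)^−84) = $1,498.50.
Total interest on Loan A = 84 × $1,498.50 − $95,000 = $30,874.00.
Loan B: monthly rate = 7.75%/12 = 0.0064583; payment = 95,000 × 0.0064583 / (1 − (1+0.0064583)^−240) = $779.90.
Total interest on Loan B = 240 × $779.90 − $95,000 = $92,176.00.
Loan A is lower by $61,302.00.

Loan A by $61,302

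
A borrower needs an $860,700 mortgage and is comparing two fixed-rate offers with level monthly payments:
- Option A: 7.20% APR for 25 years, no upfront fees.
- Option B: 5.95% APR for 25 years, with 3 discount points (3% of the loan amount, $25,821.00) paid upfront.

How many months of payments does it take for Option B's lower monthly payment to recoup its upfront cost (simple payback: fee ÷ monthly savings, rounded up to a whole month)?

39 months

Option A: at 7.20% the monthly rate is 0.0060000, so the payment is 860,700 × 0.0060000 / (1 − 1.0060000^−300) = $6,193.50.
Option B: monthly rate = 5.95%/12 = 0.0049583; payment = 860,700 × 0.0049583 / (1 − (1+0.0049583)^−300) = $5,519.23.
Monthly savings = $6,193.50 − $5,519.23 = $674.27.
Break-even = $25,821.00 / $674.27 = 38.29 → 39 months.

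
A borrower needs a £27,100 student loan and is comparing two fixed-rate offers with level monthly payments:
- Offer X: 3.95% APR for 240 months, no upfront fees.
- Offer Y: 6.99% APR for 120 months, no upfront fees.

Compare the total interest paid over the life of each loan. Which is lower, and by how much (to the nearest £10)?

Offer X: at 3.95% the monthly rate is 0.0032917, so the payment is 27,100 × 0.0032917 / (1 − 1.0032917^−240) = £163.51.
Total interest on Offer X = 240 × £163.51 − £27,100 = £12,142.40.
Offer Y: monthly rate = 6.99%/12 = 0.0058250; payment = 27,100 × 0.0058250 / (1 − (1+0.0058250)^−120) = £314.51.
Total interest on Offer Y = 120 × £314.51 − £27,100 = £10,641.20.
Offer Y is lower by £1,501.20.

Offer Y by £1,500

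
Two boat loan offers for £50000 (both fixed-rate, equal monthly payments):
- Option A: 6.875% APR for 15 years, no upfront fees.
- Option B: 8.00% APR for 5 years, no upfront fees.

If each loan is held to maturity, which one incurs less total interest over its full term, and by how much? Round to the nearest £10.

Option A: monthly rate = 6.875%/12 = 0.0057292; payment = 50,000 × 0.0057292 / (1 − (1+0.0057292)^−180) = £445.93.
Total interest on Option A = 180 × £445.93 − £50,000 = £30,267.40.
Option B: monthly rate = 8%/12 = 0.0066667; payment = 50,000 × 0.0066667 / (1 − (1+0.0066667)^−60) = £1,013.82.
Total interest on Option B = 60 × £1,013.82 − £50,000 = £10,829.20.
Option B is lower by £19,438.20.

Option B by £19,440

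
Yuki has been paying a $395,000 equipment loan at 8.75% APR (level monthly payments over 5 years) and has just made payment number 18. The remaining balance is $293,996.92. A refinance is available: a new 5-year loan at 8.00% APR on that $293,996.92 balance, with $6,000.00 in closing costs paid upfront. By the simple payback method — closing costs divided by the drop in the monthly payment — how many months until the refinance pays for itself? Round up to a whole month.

3 months

Current payment = 395,000 × 8.75%/12 / (1 − (1+0.0072917)^−60) = $8,151.71.
Refinanced payment = 293,996.92 × 0.0066667 / (1 − (1+0.0066667)^−60) = $5,961.20.
Monthly savings = $8,151.71 − $5,961.20 = $2,190.51.
Break-even = $6,000.00 / $2,190.51 = 2.74 → 3 months.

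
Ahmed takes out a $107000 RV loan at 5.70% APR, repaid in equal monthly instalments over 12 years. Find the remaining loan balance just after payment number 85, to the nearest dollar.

$52,767

With monthly rate i = 5.7%/12 = 0.0047500, the balance after k of n payments is P · [(1+i)^n − (1+i)^k] / [(1+i)^n − 1].
(1+0.0047500)^144 = 1.97858239 and (1+0.0047500)^85 = 1.49599886, so the balance is 107,000 × (1.97858239 − 1.49599886) / (1.97858239 − 1) = $52,766.57.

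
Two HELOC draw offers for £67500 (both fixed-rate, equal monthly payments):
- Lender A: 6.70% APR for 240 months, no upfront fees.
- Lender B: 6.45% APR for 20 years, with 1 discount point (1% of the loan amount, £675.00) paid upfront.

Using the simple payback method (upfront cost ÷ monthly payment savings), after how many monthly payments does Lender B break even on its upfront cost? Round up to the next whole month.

Lender A: monthly rate = 6.7%/12 = 0.0055833; payment = 67,500 × 0.0055833 / (1 − (1+0.0055833)^−240) = £511.24.
Lender B: monthly rate = 6.45%/12 = 0.0053750; payment = 67,500 × 0.0053750 / (1 − (1+0.0053750)^−240) = £501.28.
Monthly savings = £511.24 − £501.28 = £9.96.
Break-even = £675.00 / £9.96 = 67.77 → 68 months.

68 months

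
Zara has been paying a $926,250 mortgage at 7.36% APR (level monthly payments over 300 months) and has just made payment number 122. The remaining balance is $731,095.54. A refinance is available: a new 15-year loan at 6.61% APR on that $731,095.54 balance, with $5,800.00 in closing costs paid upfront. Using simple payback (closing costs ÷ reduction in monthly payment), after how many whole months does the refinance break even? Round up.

17 months

Current payment = 926,250 × 7.36%/12 / (1 − (1+0.0061333)^−300) = $6,760.78.
Refinanced payment = 731,095.54 × 0.0055083 / (1 − (1+0.0055083)^−180) = $6,412.92.
Monthly savings = $6,760.78 − $6,412.92 = $347.86.
Break-even = $5,800.00 / $347.86 = 16.67 → 17 months.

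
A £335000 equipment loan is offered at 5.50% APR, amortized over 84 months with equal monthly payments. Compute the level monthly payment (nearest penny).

£4,813.96

At 5.50% the monthly rate is 0.0045833, so the payment is 335,000 × 0.0045833 / (1 − 1.0045833^−84) = £4,813.96.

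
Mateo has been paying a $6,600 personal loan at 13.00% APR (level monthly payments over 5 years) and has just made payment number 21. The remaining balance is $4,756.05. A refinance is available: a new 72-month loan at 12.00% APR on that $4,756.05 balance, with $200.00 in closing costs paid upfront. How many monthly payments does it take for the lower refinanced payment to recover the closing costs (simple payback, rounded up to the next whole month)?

4 months

Current payment = 6,600 × 13%/12 / (1 − (1+0.0108333)^−60) = $150.17.
Refinanced payment = 4,756.05 × 0.0100000 / (1 − (1+0.0100000)^−72) = $92.98.
Monthly savings = $150.17 − $92.98 = $57.19.
Break-even = $200.00 / $57.19 = 3.50 → 4 months.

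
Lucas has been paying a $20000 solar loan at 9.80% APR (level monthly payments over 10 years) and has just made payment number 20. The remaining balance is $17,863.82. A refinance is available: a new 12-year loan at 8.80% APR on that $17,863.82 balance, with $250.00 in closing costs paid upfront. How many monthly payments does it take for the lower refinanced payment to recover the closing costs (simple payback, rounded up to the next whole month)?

Current payment = 20,000 × 9.8%/12 / (1 − (1+0.0081667)^−120) = $262.09.
Refinanced payment = 17,863.82 × 0.0073333 / (1 − (1+0.0073333)^−144) = $201.29.
Monthly savings = $262.09 − $201.29 = $60.80.
Break-even = $250.00 / $60.80 = 4.11 → 5 months.

5 months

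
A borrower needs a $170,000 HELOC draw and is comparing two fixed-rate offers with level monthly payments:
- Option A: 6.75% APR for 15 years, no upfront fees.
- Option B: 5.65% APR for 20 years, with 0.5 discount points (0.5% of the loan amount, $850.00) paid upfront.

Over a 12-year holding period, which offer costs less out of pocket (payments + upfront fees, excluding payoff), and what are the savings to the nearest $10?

Option B by $45,300

Option A: at 6.75% the monthly rate is 0.0056250, so the payment is 170,000 × 0.0056250 / (1 − 1.0056250^−180) = $1,504.35.
Option B: at 5.65% the monthly rate is 0.0047083, so the payment is 170,000 × 0.0047083 / (1 − 1.0047083^−240) = $1,183.86.
Over 144 months: Option A costs 144 × $1,504.35 = $216,626.40; Option B costs 144 × $1,183.86 + $850.00 = $171,325.84.
Option B is cheaper by $216,626.40 − $171,325.84 = $45,300.56.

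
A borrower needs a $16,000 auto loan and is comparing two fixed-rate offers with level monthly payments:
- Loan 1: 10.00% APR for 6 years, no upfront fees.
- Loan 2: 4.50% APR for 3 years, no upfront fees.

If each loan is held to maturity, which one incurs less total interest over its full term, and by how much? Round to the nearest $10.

Loan 2 by $4,210

Loan 1: at 10.00% the monthly rate is 0.0083333, so the payment is 16,000 × 0.0083333 / (1 − 1.0083333^−72) = $296.41.
Total interest on Loan 1 = 72 × $296.41 − $16,000 = $5,341.52.
Loan 2: at 4.50% the monthly rate is 0.0037500, so the payment is 16,000 × 0.0037500 / (1 − 1.0037500^−36) = $475.95.
Total interest on Loan 2 = 36 × $475.95 − $16,000 = $1,134.20.
Loan 2 is lower by $4,207.32.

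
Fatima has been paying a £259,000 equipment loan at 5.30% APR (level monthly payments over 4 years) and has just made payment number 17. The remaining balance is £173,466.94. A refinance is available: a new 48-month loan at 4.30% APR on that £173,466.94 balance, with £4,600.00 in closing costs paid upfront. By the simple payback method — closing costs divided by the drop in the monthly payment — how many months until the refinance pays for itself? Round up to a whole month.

Current payment = 259,000 × 5.3%/12 / (1 − (1+0.0044167)^−48) = £5,999.85.
Refinanced payment = 173,466.94 × 0.0035833 / (1 − (1+0.0035833)^−48) = £3,940.05.
Monthly savings = £5,999.85 − £3,940.05 = £2,059.80.
Break-even = £4,600.00 / £2,059.80 = 2.23 → 3 months.

3 months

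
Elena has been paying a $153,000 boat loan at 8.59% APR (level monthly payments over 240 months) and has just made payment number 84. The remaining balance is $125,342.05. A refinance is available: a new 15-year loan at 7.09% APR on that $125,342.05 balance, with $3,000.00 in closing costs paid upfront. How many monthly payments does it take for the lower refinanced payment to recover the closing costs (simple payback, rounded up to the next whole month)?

15 months

Current payment = 153,000 × 8.59%/12 / (1 − (1+0.0071583)^−240) = $1,336.50.
Refinanced payment = 125,342.05 × 0.0059083 / (1 − (1+0.0059083)^−180) = $1,132.93.
Monthly savings = $1,336.50 − $1,132.93 = $203.57.
Break-even = $3,000.00 / $203.57 = 14.74 → 15 months.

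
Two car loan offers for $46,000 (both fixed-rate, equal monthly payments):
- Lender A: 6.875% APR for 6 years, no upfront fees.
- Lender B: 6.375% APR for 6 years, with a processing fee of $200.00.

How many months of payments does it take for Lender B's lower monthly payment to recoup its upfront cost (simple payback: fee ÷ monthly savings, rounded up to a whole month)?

Lender A: monthly rate = 6.875%/12 = 0.0057292; payment = 46,000 × 0.0057292 / (1 − (1+0.0057292)^−72) = $781.50.
Lender B: at 6.375% the monthly rate is 0.0053125, so the payment is 46,000 × 0.0053125 / (1 − 1.0053125^−72) = $770.52.
Monthly savings = $781.50 − $770.52 = $10.98.
Break-even = $200.00 / $10.98 = 18.21 → 19 months.

19 months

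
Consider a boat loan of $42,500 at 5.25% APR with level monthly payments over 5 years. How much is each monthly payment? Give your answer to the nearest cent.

Monthly rate = 5.25%/12 = 0.0043750; payment = 42,500 × 0.0043750 / (1 − (1+0.0043750)^−60) = $806.90.

$806.90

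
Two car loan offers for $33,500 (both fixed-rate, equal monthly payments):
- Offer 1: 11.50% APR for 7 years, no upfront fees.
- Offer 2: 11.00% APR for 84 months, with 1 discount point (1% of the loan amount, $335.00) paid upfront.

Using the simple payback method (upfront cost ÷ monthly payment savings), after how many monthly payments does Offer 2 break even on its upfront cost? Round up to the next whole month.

38 months

Offer 1: monthly rate = 11.5%/12 = 0.0095833; payment = 33,500 × 0.0095833 / (1 − (1+0.0095833)^−84) = $582.45.
Offer 2: at 11.00% the monthly rate is 0.0091667, so the payment is 33,500 × 0.0091667 / (1 − 1.0091667^−84) = $573.60.
Monthly savings = $582.45 − $573.60 = $8.85.
Break-even = $335.00 / $8.85 = 37.85 → 38 months.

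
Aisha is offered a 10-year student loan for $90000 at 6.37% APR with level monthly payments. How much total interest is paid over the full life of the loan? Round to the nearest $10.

$31,920

Monthly rate = 6.37%/12 = 0.0053083; payment = 90,000 × 0.0053083 / (1 − (1+0.0053083)^−120) = $1,015.99.
Total paid = 120 × $1,015.99 = $121,918.80; interest = $121,918.80 − $90,000 = $31,918.80.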